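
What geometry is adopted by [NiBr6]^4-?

octahedral

Each bromide is −1; balancing the −4 overall charge requires Ni(II).
Group 10 minus oxidation state 2 gives a d⁸ configuration.
Coordination number: 6.
Six donors around a single metal centre give an octahedral coordination sphere.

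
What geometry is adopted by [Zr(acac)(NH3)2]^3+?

tetrahedral

Ligand charges: each acetylacetonate is −1; ammonia is neutral. With an overall charge of +3 the zirconium centre must be in the +4 oxidation state.
Zirconium is a group-4 element; Zr(IV) is therefore d⁰.
Counting donor atoms: 1×acetylacetonate (bidentate) → 2 donors; 2×ammonia (monodentate) → 2 donors. Coordination number = 4.
A d⁰ ion has no crystal-field stabilisation preference between square planar and tetrahedral, so four ligands adopt the sterically favoured tetrahedral geometry.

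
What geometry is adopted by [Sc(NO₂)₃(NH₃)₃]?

octahedral

Each nitro (N-bound nitrite) is −1; ammonia is neutral; balancing the 0 overall charge requires Sc(III).
Sc sits in group 3, so the d-electron count is 3 − 3 = 0.
With 6 monodentate ligands the coordination number is 6.
Six donors around a single metal centre give an octahedral coordination sphere.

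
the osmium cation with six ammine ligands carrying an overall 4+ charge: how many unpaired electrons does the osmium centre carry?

2 unpaired electrons

Ligand charges: ammonia is neutral. With an overall charge of +4 the osmium centre must be in the +4 oxidation state.
Osmium is a group-8 element; Os(IV) is therefore d⁴.
The spin state decides the count: a 5d ion has a large Δₒ and is invariably low-spin.
An octahedral low-spin d⁴ ion is t₂g⁴e_g⁰, giving 2 unpaired electrons.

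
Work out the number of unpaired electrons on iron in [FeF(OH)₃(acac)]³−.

Ligand charges: each fluoride is −1; each hydroxide is −1; each acetylacetonate is −1. With an overall charge of −3 the iron centre must be in the +2 oxidation state.
Group 8 minus oxidation state 2 gives a d⁶ configuration.
Counting donor atoms: 1×fluoride (monodentate) → 1 donor; 3×hydroxide (monodentate) → 3 donors; 1×acetylacetonate (bidentate) → 2 donors. Coordination number = 6.
The spin state decides the count: Acetylacetonate, fluoride, and hydroxide are weak-field ligands for a first-row metal, so the complex is high-spin.
An octahedral high-spin d⁶ ion is t₂g⁴e_g², giving 4 unpaired electrons.

4 unpaired electrons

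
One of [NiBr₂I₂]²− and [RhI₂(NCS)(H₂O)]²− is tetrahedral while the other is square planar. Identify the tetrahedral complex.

[NiBr₂I₂]²−

For [NiBr₂I₂]²−: Each bromide is −1; each iodide is −1; balancing the −2 overall charge requires Ni(II). Group 10 minus oxidation state 2 gives a d⁸ configuration. Bromide and iodide are weak-field ligands. With weak-field ligands the CFSE gain from square planar is small, so a 3d d⁸ ion takes the sterically preferred tetrahedral geometry. → tetrahedral.
For [RhI₂(NCS)(H₂O)]²−: Ligand charges: each iodide is −1; each isothiocyanate is −1; water is neutral. With an overall charge of −2 the rhodium centre must be in the +1 oxidation state. Group 9 minus oxidation state 1 gives a d⁸ configuration. A 4d d⁸ ion has a large crystal-field splitting; square planar leaves the high-energy d_{x²−y²} orbital empty and maximises CFSE. → square planar.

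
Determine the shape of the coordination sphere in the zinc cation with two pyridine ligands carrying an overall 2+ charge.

Summing ligand charges against the +2 overall charge gives an oxidation state of +2 for zinc.
Zinc is a group-12 element; Zn(II) is therefore d¹⁰.
With 2 monodentate ligands the coordination number is 2.
A d¹⁰ ion with only two ligands adopts a linear arrangement (sp hybridisation; no CFSE preference).

linear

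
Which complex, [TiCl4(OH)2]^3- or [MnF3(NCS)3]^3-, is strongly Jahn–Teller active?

[MnF3(NCS)3]^3-

[TiCl4(OH)2]^3-: Summing ligand charges against the −3 overall charge gives an oxidation state of +3 for titanium. Group 4 minus oxidation state 3 gives a d¹ configuration. The d¹ configuration leaves the e_g set evenly filled (or empty) — no strong Jahn–Teller driving force.
[MnF3(NCS)3]^3-: Each fluoride is −1; each isothiocyanate is −1; balancing the −3 overall charge requires Mn(III). Manganese is a group-7 element; Mn(III) is therefore d⁴. Fluoride and isothiocyanate are weak-field ligands for a first-row metal, so the complex is high-spin. The t₂g³e_g¹ (high-spin) configuration has an unevenly filled e_g set; the Jahn–Teller theorem predicts a tetragonal distortion (typically axial elongation) to lift the degeneracy.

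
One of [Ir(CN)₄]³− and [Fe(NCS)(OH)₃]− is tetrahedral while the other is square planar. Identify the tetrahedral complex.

[Fe(NCS)(OH)₃]−

For [Ir(CN)₄]³−: Each cyanide is −1; balancing the −3 overall charge requires Ir(I). Group 9 minus oxidation state 1 gives a d⁸ configuration. A 5d d⁸ ion has a large crystal-field splitting; square planar leaves the high-energy d_{x²−y²} orbital empty and maximises CFSE. → square planar.
For [Fe(NCS)(OH)₃]−: Summing ligand charges against the −1 overall charge gives an oxidation state of +3 for iron. Fe sits in group 8, so the d-electron count is 8 − 3 = 5. A high-spin d⁵ ion has zero CFSE in either geometry, so four ligands adopt the sterically favoured tetrahedral geometry. → tetrahedral.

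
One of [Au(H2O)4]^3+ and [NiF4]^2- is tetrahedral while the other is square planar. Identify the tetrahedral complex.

[NiF4]^2-

For [Au(H2O)4]^3+: Summing ligand charges against the +3 overall charge gives an oxidation state of +3 for gold. Au sits in group 11, so the d-electron count is 11 − 3 = 8. A 5d d⁸ ion has a large crystal-field splitting; square planar leaves the high-energy d_{x²−y²} orbital empty and maximises CFSE. → square planar.
For [NiF4]^2-: Each fluoride is −1; balancing the −2 overall charge requires Ni(II). Nickel is a group-10 element; Ni(II) is therefore d⁸. Fluoride is a weak-field ligand. With weak-field ligands the CFSE gain from square planar is small, so a 3d d⁸ ion takes the sterically preferred tetrahedral geometry. → tetrahedral.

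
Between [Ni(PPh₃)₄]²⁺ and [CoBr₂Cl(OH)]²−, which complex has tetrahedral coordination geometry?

[CoBr₂Cl(OH)]²−

For [Ni(PPh₃)₄]²⁺: Summing ligand charges against the +2 overall charge gives an oxidation state of +2 for nickel. Nickel is a group-10 element; Ni(II) is therefore d⁸. Triphenylphosphine is a strong-field ligand (high in the spectrochemical series). A 3d d⁸ ion with strong-field ligands gains enough CFSE to favour square planar over tetrahedral. → square planar.
For [CoBr₂Cl(OH)]²−: Ligand charges: each bromide is −1; each chloride is −1; each hydroxide is −1. With an overall charge of −2 the cobalt centre must be in the +2 oxidation state. Co sits in group 9, so the d-electron count is 9 − 2 = 7. For a high-spin 3d d⁷ ion with weak-field ligands the small Δₜ gives little square-planar CFSE advantage, so four ligands adopt the sterically favoured tetrahedral geometry. → tetrahedral.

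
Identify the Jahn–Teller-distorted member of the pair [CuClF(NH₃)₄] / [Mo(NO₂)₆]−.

[CuClF(NH₃)₄]

[CuClF(NH₃)₄]: Summing ligand charges against the 0 overall charge gives an oxidation state of +2 for copper. Cu sits in group 11, so the d-electron count is 11 − 2 = 9. The t₂g⁶e_g³ configuration has an unevenly filled e_g set; the Jahn–Teller theorem predicts a tetragonal distortion (typically axial elongation) to lift the degeneracy.
[Mo(NO₂)₆]−: Each nitro (N-bound nitrite) is −1; balancing the −1 overall charge requires Mo(V). Group 6 minus oxidation state 5 gives a d¹ configuration. The d¹ configuration leaves the e_g set evenly filled (or empty) — no strong Jahn–Teller driving force.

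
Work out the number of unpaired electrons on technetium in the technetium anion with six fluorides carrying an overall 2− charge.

Summing ligand charges against the −2 overall charge gives an oxidation state of +4 for technetium.
Technetium is a group-7 element; Tc(IV) is therefore d³.
In an octahedral field the d³ configuration is t₂g³e_g⁰ (only one arrangement possible), giving 3 unpaired electrons.

3 unpaired electrons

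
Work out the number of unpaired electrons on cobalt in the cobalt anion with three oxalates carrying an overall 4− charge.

3

Ligand charges: each oxalate is −2. With an overall charge of −4 the cobalt centre must be in the +2 oxidation state.
Co sits in group 9, so the d-electron count is 9 − 2 = 7.
Counting donor atoms: 3×oxalate (bidentate) → 6 donors. Coordination number = 6.
The spin state decides the count: Oxalate is a weak-field ligand for a first-row metal, so the complex is high-spin.
An octahedral high-spin d⁷ ion is t₂g⁵e_g², giving 3 unpaired electrons.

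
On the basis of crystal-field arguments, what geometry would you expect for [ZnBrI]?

linear

Each bromide is −1; each iodide is −1; balancing the 0 overall charge requires Zn(II).
Zn sits in group 12, so the d-electron count is 12 − 2 = 10.
With 2 monodentate ligands the coordination number is 2.
A d¹⁰ ion with only two ligands adopts a linear arrangement (sp hybridisation; no CFSE preference).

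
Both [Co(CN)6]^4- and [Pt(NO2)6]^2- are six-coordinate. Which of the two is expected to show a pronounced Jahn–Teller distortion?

[Co(CN)6]^4-: Summing ligand charges against the −4 overall charge gives an oxidation state of +2 for cobalt. Cobalt is a group-9 element; Co(II) is therefore d⁷. Cyanide is a strong-field ligand (high in the spectrochemical series) for a first-row metal, so the complex is low-spin. The t₂g⁶e_g¹ (low-spin) configuration has an unevenly filled e_g set; the Jahn–Teller theorem predicts a tetragonal distortion (typically axial elongation) to lift the degeneracy.
[Pt(NO2)6]^2-: Each nitro (N-bound nitrite) is −1; balancing the −2 overall charge requires Pt(IV). Pt sits in group 10, so the d-electron count is 10 − 4 = 6. A 5d ion has a large Δₒ and is invariably low-spin. The d⁶ configuration leaves the e_g set evenly filled (or empty) — no strong Jahn–Teller driving force.

[Co(CN)6]^4-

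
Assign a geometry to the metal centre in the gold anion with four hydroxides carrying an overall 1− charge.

Summing ligand charges against the −1 overall charge gives an oxidation state of +3 for gold.
Gold is a group-11 element; Au(III) is therefore d⁸.
With 4 monodentate ligands the coordination number is 4.
A 5d d⁸ ion has a large crystal-field splitting; square planar leaves the high-energy d_{x²−y²} orbital empty and maximises CFSE.

square planar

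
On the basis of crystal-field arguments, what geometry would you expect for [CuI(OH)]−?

linear

Each iodide is −1; each hydroxide is −1; balancing the −1 overall charge requires Cu(I).
Cu sits in group 11, so the d-electron count is 11 − 1 = 10.
With 2 monodentate ligands the coordination number is 2.
A d¹⁰ ion with only two ligands adopts a linear arrangement (sp hybridisation; no CFSE preference).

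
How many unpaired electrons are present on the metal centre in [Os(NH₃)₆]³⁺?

1

Ammonia is neutral; balancing the +3 overall charge requires Os(III).
Group 8 minus oxidation state 3 gives a d⁵ configuration.
The spin state decides the count: a 5d ion has a large Δₒ and is invariably low-spin.
An octahedral low-spin d⁵ ion is t₂g⁵e_g⁰, giving 1 unpaired electron.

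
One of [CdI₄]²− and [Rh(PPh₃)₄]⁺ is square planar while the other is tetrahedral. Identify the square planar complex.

For [CdI₄]²−: Ligand charges: each iodide is −1. With an overall charge of −2 the cadmium centre must be in the +2 oxidation state. Cadmium is a group-12 element; Cd(II) is therefore d¹⁰. A d¹⁰ ion has no crystal-field stabilisation preference between square planar and tetrahedral, so four ligands adopt the sterically favoured tetrahedral geometry. → tetrahedral.
For [Rh(PPh₃)₄]⁺: Triphenylphosphine is neutral; balancing the +1 overall charge requires Rh(I). Rh sits in group 9, so the d-electron count is 9 − 1 = 8. A 4d d⁸ ion has a large crystal-field splitting; square planar leaves the high-energy d_{x²−y²} orbital empty and maximises CFSE. → square planar.

[Rh(PPh₃)₄]⁺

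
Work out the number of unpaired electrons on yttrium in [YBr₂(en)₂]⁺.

0 unpaired electrons

Each bromide is −1; ethylenediamine is neutral; balancing the +1 overall charge requires Y(III).
Yttrium is a group-3 element; Y(III) is therefore d⁰.
Counting donor atoms: 2×bromide (monodentate) → 2 donors; 2×ethylenediamine (bidentate) → 4 donors. Coordination number = 6.
In an octahedral field the d⁰ configuration is t₂g⁰e_g⁰, giving 0 unpaired electrons.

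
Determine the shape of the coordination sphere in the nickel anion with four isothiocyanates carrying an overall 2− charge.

Summing ligand charges against the −2 overall charge gives an oxidation state of +2 for nickel.
Group 10 minus oxidation state 2 gives a d⁸ configuration.
With 4 monodentate ligands the coordination number is 4.
Isothiocyanate is a weak-field ligand.
With weak-field ligands the CFSE gain from square planar is small, so a 3d d⁸ ion takes the sterically preferred tetrahedral geometry.

tetrahedral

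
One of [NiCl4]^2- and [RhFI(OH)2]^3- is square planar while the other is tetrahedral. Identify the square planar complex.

For [NiCl4]^2-: Summing ligand charges against the −2 overall charge gives an oxidation state of +2 for nickel. Nickel is a group-10 element; Ni(II) is therefore d⁸. Chloride is a weak-field ligand. With weak-field ligands the CFSE gain from square planar is small, so a 3d d⁸ ion takes the sterically preferred tetrahedral geometry. → tetrahedral.
For [RhFI(OH)2]^3-: Summing ligand charges against the −3 overall charge gives an oxidation state of +1 for rhodium. Rhodium is a group-9 element; Rh(I) is therefore d⁸. A 4d d⁸ ion has a large crystal-field splitting; square planar leaves the high-energy d_{x²−y²} orbital empty and maximises CFSE. → square planar.

[RhFI(OH)2]^3-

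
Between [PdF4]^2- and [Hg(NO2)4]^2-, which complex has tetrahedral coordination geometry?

[Hg(NO2)4]^2-

For [PdF4]^2-: Each fluoride is −1; balancing the −2 overall charge requires Pd(II). Group 10 minus oxidation state 2 gives a d⁸ configuration. A 4d d⁸ ion has a large crystal-field splitting; square planar leaves the high-energy d_{x²−y²} orbital empty and maximises CFSE. → square planar.
For [Hg(NO2)4]^2-: Ligand charges: each nitro (N-bound nitrite) is −1. With an overall charge of −2 the mercury centre must be in the +2 oxidation state. Hg sits in group 12, so the d-electron count is 12 − 2 = 10. A d¹⁰ ion has no crystal-field stabilisation preference between square planar and tetrahedral, so four ligands adopt the sterically favoured tetrahedral geometry. → tetrahedral.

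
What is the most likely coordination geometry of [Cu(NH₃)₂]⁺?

linear

Ammonia is neutral; balancing the +1 overall charge requires Cu(I).
Cu sits in group 11, so the d-electron count is 11 − 1 = 10.
With 2 monodentate ligands the coordination number is 2.
A d¹⁰ ion with only two ligands adopts a linear arrangement (sp hybridisation; no CFSE preference).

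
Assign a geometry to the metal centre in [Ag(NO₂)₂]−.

linear

Ligand charges: each nitro (N-bound nitrite) is −1. With an overall charge of −1 the silver centre must be in the +1 oxidation state.
Silver is a group-11 element; Ag(I) is therefore d¹⁰.
With 2 monodentate ligands the coordination number is 2.
A d¹⁰ ion with only two ligands adopts a linear arrangement (sp hybridisation; no CFSE preference).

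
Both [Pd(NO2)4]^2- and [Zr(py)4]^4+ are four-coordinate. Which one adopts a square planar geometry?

For [Pd(NO2)4]^2-: Each nitro (N-bound nitrite) is −1; balancing the −2 overall charge requires Pd(II). Pd sits in group 10, so the d-electron count is 10 − 2 = 8. A 4d d⁸ ion has a large crystal-field splitting; square planar leaves the high-energy d_{x²−y²} orbital empty and maximises CFSE. → square planar.
For [Zr(py)4]^4+: Summing ligand charges against the +4 overall charge gives an oxidation state of +4 for zirconium. Zr sits in group 4, so the d-electron count is 4 − 4 = 0. A d⁰ ion has no crystal-field stabilisation preference between square planar and tetrahedral, so four ligands adopt the sterically favoured tetrahedral geometry. → tetrahedral.

[Pd(NO2)4]^2-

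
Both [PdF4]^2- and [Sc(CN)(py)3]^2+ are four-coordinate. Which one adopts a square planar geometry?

[PdF4]^2-

For [PdF4]^2-: Ligand charges: each fluoride is −1. With an overall charge of −2 the palladium centre must be in the +2 oxidation state. Pd sits in group 10, so the d-electron count is 10 − 2 = 8. A 4d d⁸ ion has a large crystal-field splitting; square planar leaves the high-energy d_{x²−y²} orbital empty and maximises CFSE. → square planar.
For [Sc(CN)(py)3]^2+: Each cyanide is −1; pyridine is neutral; balancing the +2 overall charge requires Sc(III). Sc sits in group 3, so the d-electron count is 3 − 3 = 0. A d⁰ ion has no crystal-field stabilisation preference between square planar and tetrahedral, so four ligands adopt the sterically favoured tetrahedral geometry. → tetrahedral.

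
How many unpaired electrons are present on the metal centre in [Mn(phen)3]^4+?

Summing ligand charges against the +4 overall charge gives an oxidation state of +4 for manganese.
Group 7 minus oxidation state 4 gives a d³ configuration.
Counting donor atoms: 3×1,10-phenanthroline (bidentate) → 6 donors. Coordination number = 6.
In an octahedral field the d³ configuration is t₂g³e_g⁰ (only one arrangement possible), giving 3 unpaired electrons.

3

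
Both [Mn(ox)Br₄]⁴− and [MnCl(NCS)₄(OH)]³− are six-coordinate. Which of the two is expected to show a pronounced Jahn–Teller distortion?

[Mn(ox)Br₄]⁴−: Each oxalate is −2; each bromide is −1; balancing the −4 overall charge requires Mn(II). Group 7 minus oxidation state 2 gives a d⁵ configuration. Bromide and oxalate are weak-field ligands for a first-row metal, so the complex is high-spin. The d⁵ configuration leaves the e_g set evenly filled (or empty) — no strong Jahn–Teller driving force.
[MnCl(NCS)₄(OH)]³−: Each chloride is −1; each isothiocyanate is −1; each hydroxide is −1; balancing the −3 overall charge requires Mn(III). Manganese is a group-7 element; Mn(III) is therefore d⁴. Chloride, hydroxide, and isothiocyanate are weak-field ligands for a first-row metal, so the complex is high-spin. The t₂g³e_g¹ (high-spin) configuration has an unevenly filled e_g set; the Jahn–Teller theorem predicts a tetragonal distortion (typically axial elongation) to lift the degeneracy.

[MnCl(NCS)₄(OH)]³−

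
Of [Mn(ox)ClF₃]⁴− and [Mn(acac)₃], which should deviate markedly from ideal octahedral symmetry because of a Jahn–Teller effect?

[Mn(ox)ClF₃]⁴−: Ligand charges: each oxalate is −2; each chloride is −1; each fluoride is −1. With an overall charge of −4 the manganese centre must be in the +2 oxidation state. Group 7 minus oxidation state 2 gives a d⁵ configuration. Chloride, fluoride, and oxalate are weak-field ligands for a first-row metal, so the complex is high-spin. The d⁵ configuration leaves the e_g set evenly filled (or empty) — no strong Jahn–Teller driving force.
[Mn(acac)₃]: Each acetylacetonate is −1; balancing the 0 overall charge requires Mn(III). Group 7 minus oxidation state 3 gives a d⁴ configuration. Acetylacetonate is a weak-field ligand for a first-row metal, so the complex is high-spin. The t₂g³e_g¹ (high-spin) configuration has an unevenly filled e_g set; the Jahn–Teller theorem predicts a tetragonal distortion (typically axial elongation) to lift the degeneracy.

[Mn(acac)₃]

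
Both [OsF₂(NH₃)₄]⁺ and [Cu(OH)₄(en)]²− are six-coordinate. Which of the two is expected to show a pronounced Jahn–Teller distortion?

[OsF₂(NH₃)₄]⁺: Summing ligand charges against the +1 overall charge gives an oxidation state of +3 for osmium. Group 8 minus oxidation state 3 gives a d⁵ configuration. A 5d ion has a large Δₒ and is invariably low-spin. The d⁵ configuration leaves the e_g set evenly filled (or empty) — no strong Jahn–Teller driving force.
[Cu(OH)₄(en)]²−: Ligand charges: each hydroxide is −1; ethylenediamine is neutral. With an overall charge of −2 the copper centre must be in the +2 oxidation state. Cu sits in group 11, so the d-electron count is 11 − 2 = 9. The t₂g⁶e_g³ configuration has an unevenly filled e_g set; the Jahn–Teller theorem predicts a tetragonal distortion (typically axial elongation) to lift the degeneracy.

[Cu(OH)₄(en)]²−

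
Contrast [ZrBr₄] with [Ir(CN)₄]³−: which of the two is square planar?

For [ZrBr₄]: Summing ligand charges against the 0 overall charge gives an oxidation state of +4 for zirconium. Zirconium is a group-4 element; Zr(IV) is therefore d⁰. A d⁰ ion has no crystal-field stabilisation preference between square planar and tetrahedral, so four ligands adopt the sterically favoured tetrahedral geometry. → tetrahedral.
For [Ir(CN)₄]³−: Summing ligand charges against the −3 overall charge gives an oxidation state of +1 for iridium. Ir sits in group 9, so the d-electron count is 9 − 1 = 8. A 5d d⁸ ion has a large crystal-field splitting; square planar leaves the high-energy d_{x²−y²} orbital empty and maximises CFSE. → square planar.

[Ir(CN)₄]³−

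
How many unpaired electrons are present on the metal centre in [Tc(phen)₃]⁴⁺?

Summing ligand charges against the +4 overall charge gives an oxidation state of +4 for technetium.
Tc sits in group 7, so the d-electron count is 7 − 4 = 3.
Counting donor atoms: 3×1,10-phenanthroline (bidentate) → 6 donors. Coordination number = 6.
In an octahedral field the d³ configuration is t₂g³e_g⁰ (only one arrangement possible), giving 3 unpaired electrons.

3 unpaired electrons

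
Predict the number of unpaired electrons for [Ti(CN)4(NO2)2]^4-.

2 unpaired electrons

Summing ligand charges against the −4 overall charge gives an oxidation state of +2 for titanium.
Ti sits in group 4, so the d-electron count is 4 − 2 = 2.
In an octahedral field the d² configuration is t₂g²e_g⁰ (only one arrangement possible), giving 2 unpaired electrons.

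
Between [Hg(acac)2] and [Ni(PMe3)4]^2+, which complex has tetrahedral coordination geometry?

For [Hg(acac)2]: Ligand charges: each acetylacetonate is −1. With an overall charge of 0 the mercury centre must be in the +2 oxidation state. Group 12 minus oxidation state 2 gives a d¹⁰ configuration. A d¹⁰ ion has no crystal-field stabilisation preference between square planar and tetrahedral, so four ligands adopt the sterically favoured tetrahedral geometry. → tetrahedral.
For [Ni(PMe3)4]^2+: Ligand charges: trimethylphosphine is neutral. With an overall charge of +2 the nickel centre must be in the +2 oxidation state. Nickel is a group-10 element; Ni(II) is therefore d⁸. Trimethylphosphine is a strong-field ligand (high in the spectrochemical series). A 3d d⁸ ion with strong-field ligands gains enough CFSE to favour square planar over tetrahedral. → square planar.

[Hg(acac)2]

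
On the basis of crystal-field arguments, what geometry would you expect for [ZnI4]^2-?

tetrahedral

Each iodide is −1; balancing the −2 overall charge requires Zn(II).
Zn sits in group 12, so the d-electron count is 12 − 2 = 10.
Coordination number: 4.
A d¹⁰ ion has no crystal-field stabilisation preference between square planar and tetrahedral, so four ligands adopt the sterically favoured tetrahedral geometry.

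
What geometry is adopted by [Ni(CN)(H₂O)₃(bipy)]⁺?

Each cyanide is −1; water is neutral; 2,2′-bipyridine is neutral; balancing the +1 overall charge requires Ni(II).
Nickel is a group-10 element; Ni(II) is therefore d⁸.
Counting donor atoms: 1×cyanide (monodentate) → 1 donor; 3×water (monodentate) → 3 donors; 1×2,2′-bipyridine (bidentate) → 2 donors. Coordination number = 6.
Six donors around a single metal centre give an octahedral coordination sphere.

octahedral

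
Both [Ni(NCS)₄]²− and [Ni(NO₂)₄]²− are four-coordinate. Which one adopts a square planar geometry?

For [Ni(NCS)₄]²−: Each isothiocyanate is −1; balancing the −2 overall charge requires Ni(II). Group 10 minus oxidation state 2 gives a d⁸ configuration. Isothiocyanate is a weak-field ligand. With weak-field ligands the CFSE gain from square planar is small, so a 3d d⁸ ion takes the sterically preferred tetrahedral geometry. → tetrahedral.
For [Ni(NO₂)₄]²−: Summing ligand charges against the −2 overall charge gives an oxidation state of +2 for nickel. Group 10 minus oxidation state 2 gives a d⁸ configuration. Nitro (N-bound nitrite) is a strong-field ligand (high in the spectrochemical series). A 3d d⁸ ion with strong-field ligands gains enough CFSE to favour square planar over tetrahedral. → square planar.

[Ni(NO₂)₄]²−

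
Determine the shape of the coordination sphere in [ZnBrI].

linear

Summing ligand charges against the 0 overall charge gives an oxidation state of +2 for zinc.
Zn sits in group 12, so the d-electron count is 12 − 2 = 10.
With 2 monodentate ligands the coordination number is 2.
A d¹⁰ ion with only two ligands adopts a linear arrangement (sp hybridisation; no CFSE preference).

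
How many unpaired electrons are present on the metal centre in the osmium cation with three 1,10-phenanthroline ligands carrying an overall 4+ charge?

Ligand charges: 1,10-phenanthroline is neutral. With an overall charge of +4 the osmium centre must be in the +4 oxidation state.
Group 8 minus oxidation state 4 gives a d⁴ configuration.
Counting donor atoms: 3×1,10-phenanthroline (bidentate) → 6 donors. Coordination number = 6.
The spin state decides the count: a 5d ion has a large Δₒ and is invariably low-spin.
An octahedral low-spin d⁴ ion is t₂g⁴e_g⁰, giving 2 unpaired electrons.

2 unpaired electrons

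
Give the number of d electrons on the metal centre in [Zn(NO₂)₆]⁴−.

Each nitro (N-bound nitrite) is −1; balancing the −4 overall charge requires Zn(II).
Zn sits in group 12, so the d-electron count is 12 − 2 = 10.

d¹⁰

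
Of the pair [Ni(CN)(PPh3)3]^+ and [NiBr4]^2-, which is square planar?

For [Ni(CN)(PPh3)3]^+: Each cyanide is −1; triphenylphosphine is neutral; balancing the +1 overall charge requires Ni(II). Ni sits in group 10, so the d-electron count is 10 − 2 = 8. Cyanide and triphenylphosphine are strong-field ligands (high in the spectrochemical series). A 3d d⁸ ion with strong-field ligands gains enough CFSE to favour square planar over tetrahedral. → square planar.
For [NiBr4]^2-: Summing ligand charges against the −2 overall charge gives an oxidation state of +2 for nickel. Group 10 minus oxidation state 2 gives a d⁸ configuration. Bromide is a weak-field ligand. With weak-field ligands the CFSE gain from square planar is small, so a 3d d⁸ ion takes the sterically preferred tetrahedral geometry. → tetrahedral.

[Ni(CN)(PPh3)3]^+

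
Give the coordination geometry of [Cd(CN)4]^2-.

tetrahedral

Summing ligand charges against the −2 overall charge gives an oxidation state of +2 for cadmium.
Cadmium is a group-12 element; Cd(II) is therefore d¹⁰.
Coordination number: 4.
A d¹⁰ ion has no crystal-field stabilisation preference between square planar and tetrahedral, so four ligands adopt the sterically favoured tetrahedral geometry.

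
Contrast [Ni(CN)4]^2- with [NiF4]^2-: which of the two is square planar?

[Ni(CN)4]^2-

For [Ni(CN)4]^2-: Summing ligand charges against the −2 overall charge gives an oxidation state of +2 for nickel. Nickel is a group-10 element; Ni(II) is therefore d⁸. Cyanide is a strong-field ligand (high in the spectrochemical series). A 3d d⁸ ion with strong-field ligands gains enough CFSE to favour square planar over tetrahedral. → square planar.
For [NiF4]^2-: Each fluoride is −1; balancing the −2 overall charge requires Ni(II). Ni sits in group 10, so the d-electron count is 10 − 2 = 8. Fluoride is a weak-field ligand. With weak-field ligands the CFSE gain from square planar is small, so a 3d d⁸ ion takes the sterically preferred tetrahedral geometry. → tetrahedral.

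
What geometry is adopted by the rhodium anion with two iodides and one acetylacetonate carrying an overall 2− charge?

Summing ligand charges against the −2 overall charge gives an oxidation state of +1 for rhodium.
Rhodium is a group-9 element; Rh(I) is therefore d⁸.
Counting donor atoms: 2×iodide (monodentate) → 2 donors; 1×acetylacetonate (bidentate) → 2 donors. Coordination number = 4.
A 4d d⁸ ion has a large crystal-field splitting; square planar leaves the high-energy d_{x²−y²} orbital empty and maximises CFSE.

square planar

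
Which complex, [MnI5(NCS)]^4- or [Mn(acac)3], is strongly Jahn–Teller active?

[MnI5(NCS)]^4-: Each iodide is −1; each isothiocyanate is −1; balancing the −4 overall charge requires Mn(II). Mn sits in group 7, so the d-electron count is 7 − 2 = 5. Iodide and isothiocyanate are weak-field ligands for a first-row metal, so the complex is high-spin. The d⁵ configuration leaves the e_g set evenly filled (or empty) — no strong Jahn–Teller driving force.
[Mn(acac)3]: Ligand charges: each acetylacetonate is −1. With an overall charge of 0 the manganese centre must be in the +3 oxidation state. Manganese is a group-7 element; Mn(III) is therefore d⁴. Acetylacetonate is a weak-field ligand for a first-row metal, so the complex is high-spin. The t₂g³e_g¹ (high-spin) configuration has an unevenly filled e_g set; the Jahn–Teller theorem predicts a tetragonal distortion (typically axial elongation) to lift the degeneracy.

[Mn(acac)3]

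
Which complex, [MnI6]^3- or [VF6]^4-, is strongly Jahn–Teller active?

[MnI6]^3-

[MnI6]^3-: Summing ligand charges against the −3 overall charge gives an oxidation state of +3 for manganese. Group 7 minus oxidation state 3 gives a d⁴ configuration. Iodide is a weak-field ligand for a first-row metal, so the complex is high-spin. The t₂g³e_g¹ (high-spin) configuration has an unevenly filled e_g set; the Jahn–Teller theorem predicts a tetragonal distortion (typically axial elongation) to lift the degeneracy.
[VF6]^4-: Ligand charges: each fluoride is −1. With an overall charge of −4 the vanadium centre must be in the +2 oxidation state. V sits in group 5, so the d-electron count is 5 − 2 = 3. The d³ configuration leaves the e_g set evenly filled (or empty) — no strong Jahn–Teller driving force.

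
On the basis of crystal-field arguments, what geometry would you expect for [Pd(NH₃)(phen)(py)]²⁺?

Summing ligand charges against the +2 overall charge gives an oxidation state of +2 for palladium.
Palladium is a group-10 element; Pd(II) is therefore d⁸.
Counting donor atoms: 1×ammonia (monodentate) → 1 donor; 1×1,10-phenanthroline (bidentate) → 2 donors; 1×pyridine (monodentate) → 1 donor. Coordination number = 4.
A 4d d⁸ ion has a large crystal-field splitting; square planar leaves the high-energy d_{x²−y²} orbital empty and maximises CFSE.

square planar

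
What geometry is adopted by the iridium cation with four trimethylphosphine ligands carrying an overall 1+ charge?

Ligand charges: trimethylphosphine is neutral. With an overall charge of +1 the iridium centre must be in the +1 oxidation state.
Iridium is a group-9 element; Ir(I) is therefore d⁸.
With 4 monodentate ligands the coordination number is 4.
A 5d d⁸ ion has a large crystal-field splitting; square planar leaves the high-energy d_{x²−y²} orbital empty and maximises CFSE.

square planar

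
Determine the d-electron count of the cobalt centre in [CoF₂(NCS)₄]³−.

Each fluoride is −1; each isothiocyanate is −1; balancing the −3 overall charge requires Co(III).
Co sits in group 9, so the d-electron count is 9 − 3 = 6.

d⁶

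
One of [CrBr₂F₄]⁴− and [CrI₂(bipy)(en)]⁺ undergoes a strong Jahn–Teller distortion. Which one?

[CrBr₂F₄]⁴−

[CrBr₂F₄]⁴−: Each bromide is −1; each fluoride is −1; balancing the −4 overall charge requires Cr(II). Cr sits in group 6, so the d-electron count is 6 − 2 = 4. Bromide and fluoride are weak-field ligands for a first-row metal, so the complex is high-spin. The t₂g³e_g¹ (high-spin) configuration has an unevenly filled e_g set; the Jahn–Teller theorem predicts a tetragonal distortion (typically axial elongation) to lift the degeneracy.
[CrI₂(bipy)(en)]⁺: Each iodide is −1; 2,2′-bipyridine is neutral; ethylenediamine is neutral; balancing the +1 overall charge requires Cr(III). Group 6 minus oxidation state 3 gives a d³ configuration. The d³ configuration leaves the e_g set evenly filled (or empty) — no strong Jahn–Teller driving force.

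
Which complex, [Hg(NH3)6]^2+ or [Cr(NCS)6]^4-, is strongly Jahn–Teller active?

[Cr(NCS)6]^4-

[Hg(NH3)6]^2+: Ligand charges: ammonia is neutral. With an overall charge of +2 the mercury centre must be in the +2 oxidation state. Group 12 minus oxidation state 2 gives a d¹⁰ configuration. The d¹⁰ configuration leaves the e_g set evenly filled (or empty) — no strong Jahn–Teller driving force.
[Cr(NCS)6]^4-: Summing ligand charges against the −4 overall charge gives an oxidation state of +2 for chromium. Group 6 minus oxidation state 2 gives a d⁴ configuration. Isothiocyanate is a weak-field ligand for a first-row metal, so the complex is high-spin. The t₂g³e_g¹ (high-spin) configuration has an unevenly filled e_g set; the Jahn–Teller theorem predicts a tetragonal distortion (typically axial elongation) to lift the degeneracy.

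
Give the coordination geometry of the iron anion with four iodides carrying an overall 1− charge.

tetrahedral

Summing ligand charges against the −1 overall charge gives an oxidation state of +3 for iron.
Iron is a group-8 element; Fe(III) is therefore d⁵.
Coordination number: 4.
Iodide is a weak-field ligand.
A high-spin d⁵ ion has zero CFSE in either geometry, so four ligands adopt the sterically favoured tetrahedral geometry.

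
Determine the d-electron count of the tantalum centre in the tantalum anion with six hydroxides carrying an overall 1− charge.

Summing ligand charges against the −1 overall charge gives an oxidation state of +5 for tantalum.
Tantalum is a group-5 element; Ta(V) is therefore d⁰.

d⁰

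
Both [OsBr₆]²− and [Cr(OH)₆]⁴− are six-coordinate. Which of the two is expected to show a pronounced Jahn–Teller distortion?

[Cr(OH)₆]⁴−

[OsBr₆]²−: Each bromide is −1; balancing the −2 overall charge requires Os(IV). Os sits in group 8, so the d-electron count is 8 − 4 = 4. A 5d ion has a large Δₒ and is invariably low-spin. The d⁴ configuration leaves the e_g set evenly filled (or empty) — no strong Jahn–Teller driving force.
[Cr(OH)₆]⁴−: Ligand charges: each hydroxide is −1. With an overall charge of −4 the chromium centre must be in the +2 oxidation state. Cr sits in group 6, so the d-electron count is 6 − 2 = 4. Hydroxide is a weak-field ligand for a first-row metal, so the complex is high-spin. The t₂g³e_g¹ (high-spin) configuration has an unevenly filled e_g set; the Jahn–Teller theorem predicts a tetragonal distortion (typically axial elongation) to lift the degeneracy.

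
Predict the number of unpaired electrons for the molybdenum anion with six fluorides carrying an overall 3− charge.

Each fluoride is −1; balancing the −3 overall charge requires Mo(III).
Molybdenum is a group-6 element; Mo(III) is therefore d³.
In an octahedral field the d³ configuration is t₂g³e_g⁰ (only one arrangement possible), giving 3 unpaired electrons.

3 unpaired electrons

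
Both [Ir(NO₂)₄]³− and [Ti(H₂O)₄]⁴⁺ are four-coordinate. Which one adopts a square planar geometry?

For [Ir(NO₂)₄]³−: Each nitro (N-bound nitrite) is −1; balancing the −3 overall charge requires Ir(I). Group 9 minus oxidation state 1 gives a d⁸ configuration. A 5d d⁸ ion has a large crystal-field splitting; square planar leaves the high-energy d_{x²−y²} orbital empty and maximises CFSE. → square planar.
For [Ti(H₂O)₄]⁴⁺: Summing ligand charges against the +4 overall charge gives an oxidation state of +4 for titanium. Group 4 minus oxidation state 4 gives a d⁰ configuration. A d⁰ ion has no crystal-field stabilisation preference between square planar and tetrahedral, so four ligands adopt the sterically favoured tetrahedral geometry. → tetrahedral.

[Ir(NO₂)₄]³−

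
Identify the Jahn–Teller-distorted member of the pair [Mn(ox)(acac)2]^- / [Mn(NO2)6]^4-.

[Mn(ox)(acac)2]^-: Summing ligand charges against the −1 overall charge gives an oxidation state of +3 for manganese. Manganese is a group-7 element; Mn(III) is therefore d⁴. Acetylacetonate and oxalate are weak-field ligands for a first-row metal, so the complex is high-spin. The t₂g³e_g¹ (high-spin) configuration has an unevenly filled e_g set; the Jahn–Teller theorem predicts a tetragonal distortion (typically axial elongation) to lift the degeneracy.
[Mn(NO2)6]^4-: Each nitro (N-bound nitrite) is −1; balancing the −4 overall charge requires Mn(II). Mn sits in group 7, so the d-electron count is 7 − 2 = 5. Nitro (N-bound nitrite) is a strong-field ligand (high in the spectrochemical series) for a first-row metal, so the complex is low-spin. The d⁵ configuration leaves the e_g set evenly filled (or empty) — no strong Jahn–Teller driving force.

[Mn(ox)(acac)2]^-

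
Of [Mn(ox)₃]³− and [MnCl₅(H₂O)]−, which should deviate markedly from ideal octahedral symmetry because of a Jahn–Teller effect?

[Mn(ox)₃]³−

[Mn(ox)₃]³−: Summing ligand charges against the −3 overall charge gives an oxidation state of +3 for manganese. Group 7 minus oxidation state 3 gives a d⁴ configuration. Oxalate is a weak-field ligand for a first-row metal, so the complex is high-spin. The t₂g³e_g¹ (high-spin) configuration has an unevenly filled e_g set; the Jahn–Teller theorem predicts a tetragonal distortion (typically axial elongation) to lift the degeneracy.
[MnCl₅(H₂O)]−: Summing ligand charges against the −1 overall charge gives an oxidation state of +4 for manganese. Manganese is a group-7 element; Mn(IV) is therefore d³. The d³ configuration leaves the e_g set evenly filled (or empty) — no strong Jahn–Teller driving force.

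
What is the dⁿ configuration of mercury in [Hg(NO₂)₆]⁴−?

Each nitro (N-bound nitrite) is −1; balancing the −4 overall charge requires Hg(II).
Mercury is a group-12 element; Hg(II) is therefore d¹⁰.

d10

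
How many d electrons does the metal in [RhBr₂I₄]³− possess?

d⁶

Summing ligand charges against the −3 overall charge gives an oxidation state of +3 for rhodium.
Rhodium is a group-9 element; Rh(III) is therefore d⁶.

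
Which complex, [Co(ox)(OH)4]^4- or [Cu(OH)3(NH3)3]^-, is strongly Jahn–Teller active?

[Co(ox)(OH)4]^4-: Each oxalate is −2; each hydroxide is −1; balancing the −4 overall charge requires Co(II). Group 9 minus oxidation state 2 gives a d⁷ configuration. Hydroxide and oxalate are weak-field ligands for a first-row metal, so the complex is high-spin. The d⁷ configuration leaves the e_g set evenly filled (or empty) — no strong Jahn–Teller driving force.
[Cu(OH)3(NH3)3]^-: Ligand charges: each hydroxide is −1; ammonia is neutral. With an overall charge of −1 the copper centre must be in the +2 oxidation state. Cu sits in group 11, so the d-electron count is 11 − 2 = 9. The t₂g⁶e_g³ configuration has an unevenly filled e_g set; the Jahn–Teller theorem predicts a tetragonal distortion (typically axial elongation) to lift the degeneracy.

[Cu(OH)3(NH3)3]^-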